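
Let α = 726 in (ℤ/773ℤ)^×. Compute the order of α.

386

The order of 726 must divide p − 1 = 772 = 2^2 · 193.
Divisors: 1, 2, 4, 193, 386, 772.
Check each in increasing order: 726^1 ≡ 726;  726^2 ≡ 663;  726^4 ≡ 505;  726^193 ≡ 772;  726^386 ≡ 1.
Smallest exponent giving 1 is 386.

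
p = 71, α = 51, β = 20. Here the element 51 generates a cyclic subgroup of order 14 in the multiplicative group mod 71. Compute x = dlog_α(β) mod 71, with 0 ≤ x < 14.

Successive powers of 51 modulo 71:
  51^0=1  51^1=51  51^2=45  51^3=23  51^4=37  51^5=41
  51^6=32  51^7=70  51^8=20
So 51^8 ≡ 20 (mod 71), giving x = 8.

8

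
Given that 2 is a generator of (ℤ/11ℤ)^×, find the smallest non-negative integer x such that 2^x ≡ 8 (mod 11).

3

Successive powers of 2 modulo 11:
  2^0=1  2^1=2  2^2=4  2^3=8
So 2^3 ≡ 8 (mod 11), giving x = 3.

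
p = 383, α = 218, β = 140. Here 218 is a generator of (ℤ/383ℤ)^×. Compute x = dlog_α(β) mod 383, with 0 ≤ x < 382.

177

Baby-step giant-step with m = ceil(sqrt(382)) = 20.
Baby table (218^j mod 383 for j=0..19):
  0:1  1:218  2:32  3:82  4:258  5:326  6:213  7:91
  8:305  9:231  10:185  11:115  12:175  13:233  14:238  15:179
  16:339  17:366  18:124  19:222
Giant step factor: 218^(-20) ≡ 136 (mod 383).
Scan 140·136^i mod 383 for i = 0, 1, …:
  i=0: 140   i=1: 273   i=2: 360   i=3: 319
  i=4: 105   i=5: 109   i=6: 270   i=7: 335
  i=8: 366
Match at i=8, j=17: x = 8·20 + 17 = 177.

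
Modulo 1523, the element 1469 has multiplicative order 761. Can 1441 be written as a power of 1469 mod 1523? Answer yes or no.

1441 ∈ ⟨1469⟩ iff 1441^761 ≡ 1 (mod 1523), since |⟨1469⟩| = 761.
1441^761 mod 1523 = 1522.
Since 1522 ≠ 1, 1441 does not lie in the subgroup.

no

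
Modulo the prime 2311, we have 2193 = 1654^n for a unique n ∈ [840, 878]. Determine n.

873

Compute 1654^840 mod 2311 = 620, then multiply by 1654 repeatedly:
  1654^840=620  1654^841=1707  1654^842=1647  1654^843=1780  1654^844=2217
  1654^845=1672  1654^846=1532  1654^847=1072  1654^848=551  1654^849=820
  1654^850=2034  1654^851=1731  1654^852=2056  1654^853=1143  1654^854=124
  1654^855=1728  1654^856=1716  1654^857=356  1654^858=1830  1654^859=1721
  1654^860=1693  1654^861=1601  1654^862=1959  1654^863=164  1654^864=869
  1654^865=2195  1654^866=2260  1654^867=1153  1654^868=487  1654^869=1270
  1654^870=2192  1654^871=1920  1654^872=366  1654^873=2193
Found 2193 at exponent 873.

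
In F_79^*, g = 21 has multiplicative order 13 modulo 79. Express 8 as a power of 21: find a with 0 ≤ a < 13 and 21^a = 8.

6

Successive powers of 21 modulo 79:
  21^0=1  21^1=21  21^2=46  21^3=18  21^4=62  21^5=38
  21^6=8
So 21^6 ≡ 8 (mod 79), giving a = 6.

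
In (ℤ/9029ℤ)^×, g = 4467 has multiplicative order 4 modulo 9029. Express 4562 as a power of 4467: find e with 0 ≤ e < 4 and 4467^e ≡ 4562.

3

Successive powers of 4467 modulo 9029:
  4467^0=1  4467^1=4467  4467^2=9028  4467^3=4562
So 4467^3 ≡ 4562 (mod 9029), giving e = 3.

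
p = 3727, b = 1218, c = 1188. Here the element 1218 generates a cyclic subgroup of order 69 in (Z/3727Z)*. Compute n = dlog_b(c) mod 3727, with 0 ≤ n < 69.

23

Successive powers of 1218 modulo 3727:
  1218^0=1  1218^1=1218  1218^2=178  1218^3=638  1218^4=1868  1218^5=1754
  1218^6=801  1218^7=2871  1218^8=952  1218^9=439  1218^10=1741  1218^11=3602
  1218^12=557  1218^13=112  1218^14=2244  1218^15=1301  1218^16=643  1218^17=504
  1218^18=2644  1218^19=264  1218^20=1030  1218^21=2268  1218^22=717  1218^23=1188
So 1218^23 ≡ 1188 (mod 3727), giving n = 23.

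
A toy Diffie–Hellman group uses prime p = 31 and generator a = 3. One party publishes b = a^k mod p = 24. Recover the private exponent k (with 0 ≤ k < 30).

13

Successive powers of 3 modulo 31:
  3^0=1  3^1=3  3^2=9  3^3=27  3^4=19  3^5=26
  3^6=16  3^7=17  3^8=20  3^9=29  3^10=25  3^11=13
  3^12=8  3^13=24
So 3^13 ≡ 24 (mod 31), giving k = 13.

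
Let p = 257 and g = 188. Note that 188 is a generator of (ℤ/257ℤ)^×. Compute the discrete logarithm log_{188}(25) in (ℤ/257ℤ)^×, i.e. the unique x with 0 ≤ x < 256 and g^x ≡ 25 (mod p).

Baby-step giant-step with m = ceil(sqrt(256)) = 16.
Baby table (188^j mod 257 for j=0..15):
  0:1  1:188  2:135  3:194  4:235  5:233  6:114  7:101
  8:227  9:14  10:62  11:91  12:146  13:206  14:178  15:54
Giant step factor: 188^(-16) ≡ 2 (mod 257).
Scan 25·2^i mod 257 for i = 0, 1, …:
  i=0: 25   i=1: 50   i=2: 100   i=3: 200
  i=4: 143   i=5: 29   i=6: 58   i=7: 116
  i=8: 232   i=9: 207   i=10: 157   i=11: 57
  i=12: 114
Match at i=12, j=6: x = 12·16 + 6 = 198.

198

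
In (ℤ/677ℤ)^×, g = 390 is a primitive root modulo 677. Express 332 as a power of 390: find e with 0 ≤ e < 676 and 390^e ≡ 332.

Baby-step giant-step with m = ceil(sqrt(676)) = 26.
Baby table (390^j mod 677 for j=0..25):
  0:1  1:390  2:452  3:260  4:527  5:399  6:577  7:266
  8:159  9:403  10:106  11:43  12:522  13:480  14:348  15:320
  16:232  17:439  18:606  19:67  20:404  21:496  22:495  23:105
  24:330  25:70
Giant step factor: 390^(-26) ≡ 637 (mod 677).
Scan 332·637^i mod 677 for i = 0, 1, …:
  i=0: 332   i=1: 260
Match at i=1, j=3: e = 1·26 + 3 = 29.

29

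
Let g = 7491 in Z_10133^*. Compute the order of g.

10132

The order of 7491 must divide p − 1 = 10132 = 2^2 · 17 · 149.
Divisors: 1, 2, 4, 17, 34, 68, 149, 298, 596, 2533, 5066, 10132.
Check each in increasing order: 7491^1 ≡ 7491;  7491^2 ≡ 8660;  7491^4 ≡ 1267;  7491^17 ≡ 9868;  7491^34 ≡ 9427;  7491^68 ≡ 1919;  7491^149 ≡ 7198;  7491^298 ≡ 1175;  7491^596 ≡ 2537;  7491^2533 ≡ 8375;  7491^5066 ≡ 10132;  7491^10132 ≡ 1.
Smallest exponent giving 1 is 10132.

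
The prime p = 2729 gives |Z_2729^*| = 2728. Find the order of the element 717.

2728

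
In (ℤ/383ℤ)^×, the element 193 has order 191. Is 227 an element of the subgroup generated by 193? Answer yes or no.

227 ∈ ⟨193⟩ iff 227^191 ≡ 1 (mod 383), since |⟨193⟩| = 191.
227^191 mod 383 = 1.
Since 1 = 1, 227 lies in the subgroup.

yes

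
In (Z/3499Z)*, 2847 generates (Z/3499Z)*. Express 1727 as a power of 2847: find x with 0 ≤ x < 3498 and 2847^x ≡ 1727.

2122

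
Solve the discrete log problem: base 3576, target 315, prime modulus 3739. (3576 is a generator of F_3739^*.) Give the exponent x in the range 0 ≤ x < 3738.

1773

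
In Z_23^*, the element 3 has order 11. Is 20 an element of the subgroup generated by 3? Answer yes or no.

no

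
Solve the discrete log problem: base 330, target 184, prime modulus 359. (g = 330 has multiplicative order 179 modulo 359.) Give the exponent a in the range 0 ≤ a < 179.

146

Baby-step giant-step with m = ceil(sqrt(179)) = 14.
Baby table (330^j mod 359 for j=0..13):
  0:1  1:330  2:123  3:23  4:51  5:316  6:170  7:96
  8:88  9:320  10:54  11:229  12:180  13:165
Giant step factor: 330^(-14) ≡ 216 (mod 359).
Scan 184·216^i mod 359 for i = 0, 1, …:
  i=0: 184   i=1: 254   i=2: 296   i=3: 34
  i=4: 164   i=5: 242   i=6: 217   i=7: 202
  i=8: 193   i=9: 44   i=10: 170
Match at i=10, j=6: a = 10·14 + 6 = 146.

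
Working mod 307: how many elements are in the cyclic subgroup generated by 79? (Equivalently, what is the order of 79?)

The order of 79 must divide p − 1 = 306 = 2 · 3^2 · 17.
Divisors: 1, 2, 3, 6, 9, 17, 18, 34, 51, 102, 153, 306.
Check each in increasing order: 79^1 ≡ 79;  79^2 ≡ 101;  79^3 ≡ 304;  79^6 ≡ 9;  79^9 ≡ 280;  79^17 ≡ 17;  79^18 ≡ 115;  79^34 ≡ 289;  79^51 ≡ 1.
Smallest exponent giving 1 is 51.

51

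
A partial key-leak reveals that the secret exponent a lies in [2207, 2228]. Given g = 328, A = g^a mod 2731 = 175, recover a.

2223

Compute 328^2207 mod 2731 = 1469, then multiply by 328 repeatedly:
  328^2207=1469  328^2208=1176  328^2209=657  328^2210=2478  328^2211=1677
  328^2212=1125  328^2213=315  328^2214=2273  328^2215=2712  328^2216=1961
  328^2217=1423  328^2218=2474  328^2219=365  328^2220=2287  328^2221=1842
  328^2222=625  328^2223=175
Found 175 at exponent 2223.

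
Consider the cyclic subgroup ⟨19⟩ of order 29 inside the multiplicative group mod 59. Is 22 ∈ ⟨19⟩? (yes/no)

yes

22 ∈ ⟨19⟩ iff 22^29 ≡ 1 (mod 59), since |⟨19⟩| = 29.
22^29 mod 59 = 1.
Since 1 = 1, 22 lies in the subgroup.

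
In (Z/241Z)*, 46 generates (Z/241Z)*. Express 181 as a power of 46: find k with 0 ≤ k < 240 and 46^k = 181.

Baby-step giant-step with m = ceil(sqrt(240)) = 16.
Baby table (46^j mod 241 for j=0..15):
  0:1  1:46  2:188  3:213  4:158  5:38  6:61  7:155
  8:141  9:220  10:239  11:149  12:106  13:56  14:166  15:165
Giant step factor: 46^(-16) ≡ 160 (mod 241).
Scan 181·160^i mod 241 for i = 0, 1, …:
  i=0: 181   i=1: 40   i=2: 134   i=3: 232
  i=4: 6   i=5: 237   i=6: 83   i=7: 25
  i=8: 144   i=9: 145   i=10: 64   i=11: 118
  i=12: 82   i=13: 106
Match at i=13, j=12: k = 13·16 + 12 = 220.

220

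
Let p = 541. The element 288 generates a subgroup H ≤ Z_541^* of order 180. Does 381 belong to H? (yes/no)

yes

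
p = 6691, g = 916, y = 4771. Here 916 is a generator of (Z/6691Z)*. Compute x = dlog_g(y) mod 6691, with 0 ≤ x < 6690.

5385

Baby-step giant-step with m = ceil(sqrt(6690)) = 82.
Baby table (916^j mod 6691 for j=0..81):
  0:1  1:916  2:2681  3:199  4:1627  5:4930  6:6146  7:2605
  8:4184  9:5292  10:3188  11:2932  12:2621  13:5458  14:1351  15:6372
  16:2200  17:1209  18:3429  19:2885  20:6406  21:6580  22:5380  23:3504
  24:4675  25:60  26:1432  27:276  28:5249  29:3946  30:1396  31:755
  32:2407  33:3473  34:3043  35:3932  36:1954  37:3367  38:6312  39:768
  40:933  41:4871  42:5630  43:5010  44:5825  45:2973  46:31  47:1632
  48:2819  49:6169  50:3600  51:5628  52:3178  53:463  54:2575  55:3468
  56:5154  57:3909  58:959  59:1923  60:1735  61:3493  62:1290  63:4024
  64:5934  65:2452  66:4547  67:3250  68:6196  69:1568  70:4414  71:1860
  72:4246  73:1865  74:2135  75:1888  76:3130  77:3332  78:1016  79:607
  80:659  81:1454
Giant step factor: 916^(-82) ≡ 5824 (mod 6691).
Scan 4771·5824^i mod 6691 for i = 0, 1, …:
  i=0: 4771   i=1: 5272   i=2: 5820   i=3: 5765
  i=4: 6613   i=5: 716   i=6: 1491   i=7: 5357
  i=8: 5726   i=9: 280     …   i=64: 6687
  i=65: 3468
Match at i=65, j=55: x = 65·82 + 55 = 5385.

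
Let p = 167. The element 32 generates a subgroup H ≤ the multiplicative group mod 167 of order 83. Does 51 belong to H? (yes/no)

51 ∈ ⟨32⟩ iff 51^83 ≡ 1 (mod 167), since |⟨32⟩| = 83.
51^83 mod 167 = 166.
Since 166 ≠ 1, 51 does not lie in the subgroup.

no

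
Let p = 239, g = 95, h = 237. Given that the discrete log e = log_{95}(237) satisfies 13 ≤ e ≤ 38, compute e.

25

Compute 95^13 mod 239 = 7, then multiply by 95 repeatedly:
  95^13=7  95^14=187  95^15=79  95^16=96  95^17=38
  95^18=25  95^19=224  95^20=9  95^21=138  95^22=204
  95^23=21  95^24=83  95^25=237
Found 237 at exponent 25.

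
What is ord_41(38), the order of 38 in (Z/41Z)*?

8

The order of 38 must divide p − 1 = 40 = 2^3 · 5.
Divisors: 1, 2, 4, 5, 8, 10, 20, 40.
Check each in increasing order: 38^1 ≡ 38;  38^2 ≡ 9;  38^4 ≡ 40;  38^5 ≡ 3;  38^8 ≡ 1.
Smallest exponent giving 1 is 8.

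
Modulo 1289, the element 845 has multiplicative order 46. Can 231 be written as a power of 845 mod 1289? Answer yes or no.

no

231 ∈ ⟨845⟩ iff 231^46 ≡ 1 (mod 1289), since |⟨845⟩| = 46.
231^46 mod 1289 = 368.
Since 368 ≠ 1, 231 does not lie in the subgroup.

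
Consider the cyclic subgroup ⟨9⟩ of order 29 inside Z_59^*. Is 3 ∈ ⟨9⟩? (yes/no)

yes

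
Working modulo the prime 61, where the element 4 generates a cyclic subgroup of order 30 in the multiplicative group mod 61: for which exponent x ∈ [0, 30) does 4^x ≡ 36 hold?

7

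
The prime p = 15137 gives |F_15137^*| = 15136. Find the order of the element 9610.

15136

The order of 9610 must divide p − 1 = 15136 = 2^5 · 11 · 43.
Divisors: 1, 2, 4, 8, 11, 16, 22, 32, 43, 44, 86, 88, 172, 176, 344, 352, 473, 688, 946, 1376, 1892, 3784, 7568, 15136.
Check each in increasing order: 9610^1 ≡ 9610;  9610^2 ≡ 1263;  9610^4 ≡ 5784;  9610^8 ≡ 1886;  9610^11 ≡ 7401;  9610^16 ≡ 14938;  9610^22 ≡ 9135;  9610^32 ≡ 9327;  9610^43 ≡ 4407;  9610^44 ≡ 13081;  9610^86 ≡ 878;  9610^88 ≡ 3913;  9610^172 ≡ 14034;  9610^176 ≡ 8062;  9610^344 ≡ 5649;  9610^352 ≡ 12703;  9610^473 ≡ 1595;  9610^688 ≡ 2405;  9610^946 ≡ 1009;  9610^1376 ≡ 1691;  9610^1892 ≡ 3902;  9610^3784 ≡ 12919;  9610^7568 ≡ 15136;  9610^15136 ≡ 1.
Smallest exponent giving 1 is 15136.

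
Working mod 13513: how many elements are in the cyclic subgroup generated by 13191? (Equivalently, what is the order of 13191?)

13512

The order of 13191 must divide p − 1 = 13512 = 2^3 · 3 · 563.
Divisors: 1, 2, 3, 4, 6, 8, 12, 24, 563, 1126, 1689, 2252, 3378, 4504, 6756, 13512.
Check each in increasing order: 13191^1 ≡ 13191;  13191^2 ≡ 9093;  13191^3 ≡ 4375;  13191^4 ≡ 10115;  13191^6 ≡ 6217;  13191^8 ≡ 6302;  13191^12 ≡ 3909;  13191^24 ≡ 10591;  13191^563 ≡ 482;  13191^1126 ≡ 2603;  13191^1689 ≡ 11450;  13191^2252 ≡ 5596;  13191^3378 ≡ 12887;  13191^4504 ≡ 5595;  13191^6756 ≡ 13512;  13191^13512 ≡ 1.
Smallest exponent giving 1 is 13512.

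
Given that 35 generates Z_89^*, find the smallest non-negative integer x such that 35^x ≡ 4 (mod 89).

Baby-step giant-step with m = ceil(sqrt(88)) = 10.
Baby table (35^j mod 89 for j=0..9):
  0:1  1:35  2:68  3:66  4:85  5:38  6:84  7:3
  8:16  9:26
Giant step factor: 35^(-10) ≡ 49 (mod 89).
Scan 4·49^i mod 89 for i = 0, 1, …:
  i=0: 4   i=1: 18   i=2: 81   i=3: 53
  i=4: 16
Match at i=4, j=8: x = 4·10 + 8 = 48.

48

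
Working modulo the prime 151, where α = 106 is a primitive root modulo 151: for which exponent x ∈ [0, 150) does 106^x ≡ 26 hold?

39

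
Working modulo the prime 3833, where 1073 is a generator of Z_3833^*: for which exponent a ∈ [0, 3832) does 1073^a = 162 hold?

Baby-step giant-step with m = ceil(sqrt(3832)) = 62.
Baby table (1073^j mod 3833 for j=0..61):
  0:1  1:1073  2:1429  3:117  4:2885  5:2374  6:2190  7:241
  8:1782  9:3252  10:1366  11:1512  12:1017  13:2669  14:586  15:166
  16:1800  17:3401  18:257  19:3618  20:3118  21:3238  22:1676  23:671
  24:3212  25:609  26:1847  27:170  28:2259  29:1451  30:725  31:3659
  32:1115  33:499  34:2640  35:133  36:888  37:2240  38:229  39:405
  40:1436  41:3795  42:1389  43:3193  44:3220  45:1527  46:1780  47:1106
  48:2341  49:1278  50:2913  51:1754  52:39  53:3517  54:2069  55:730
  56:1358  57:594  58:1084  59:1733  60:504  61:339
Giant step factor: 1073^(-62) ≡ 326 (mod 3833).
Scan 162·326^i mod 3833 for i = 0, 1, …:
  i=0: 162   i=1: 2983   i=2: 2709   i=3: 1544
  i=4: 1221   i=5: 3247   i=6: 614   i=7: 848
  i=8: 472   i=9: 552     …   i=35: 2357
  i=36: 1782
Match at i=36, j=8: a = 36·62 + 8 = 2240.

2240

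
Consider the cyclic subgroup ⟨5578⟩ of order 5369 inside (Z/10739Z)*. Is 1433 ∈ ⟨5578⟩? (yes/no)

no

1433 ∈ ⟨5578⟩ iff 1433^5369 ≡ 1 (mod 10739), since |⟨5578⟩| = 5369.
1433^5369 mod 10739 = 10738.
Since 10738 ≠ 1, 1433 does not lie in the subgroup.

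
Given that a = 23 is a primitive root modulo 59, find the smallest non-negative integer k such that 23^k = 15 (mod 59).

54

Baby-step giant-step with m = ceil(sqrt(58)) = 8.
Baby table (23^j mod 59 for j=0..7):
  0:1  1:23  2:57  3:13  4:4  5:33  6:51  7:52
Giant step factor: 23^(-8) ≡ 48 (mod 59).
Scan 15·48^i mod 59 for i = 0, 1, …:
  i=0: 15   i=1: 12   i=2: 45   i=3: 36
  i=4: 17   i=5: 49   i=6: 51
Match at i=6, j=6: k = 6·8 + 6 = 54.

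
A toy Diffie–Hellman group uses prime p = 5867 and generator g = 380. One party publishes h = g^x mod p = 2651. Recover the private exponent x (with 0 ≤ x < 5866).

Baby-step giant-step with m = ceil(sqrt(5866)) = 77.
Baby table (380^j mod 5867 for j=0..76):
  0:1  1:380  2:3592  3:3816  4:931  5:1760  6:5829  7:3161
  8:4312  9:1667  10:5691  11:3524  12:1444  13:3089  14:420  15:1191
  16:821  17:1029  18:3798  19:5825  20:1641  21:1678  22:4004  23:1967
  24:2351  25:1596  26:2179  27:773  28:390  29:1525  30:4534  31:3889
  32:5203  33:5828  34:2781  35:720  36:3718  37:4760  38:1764  39:1482
  40:5795  41:1975  42:5391  43:997  44:3372  45:2354  46:2736  47:1221
  48:487  49:3183  50:938  51:4420  52:1638  53:538  54:4962  55:2253
  56:5425  57:2183  58:2293  59:3024  60:5055  61:2391  62:5062  63:5051
  64:871  65:2428  66:1521  67:3014  68:1255  69:1673  70:2104  71:1608
  72:872  73:2808  74:5113  75:963  76:2186
Giant step factor: 380^(-77) ≡ 1386 (mod 5867).
Scan 2651·1386^i mod 5867 for i = 0, 1, …:
  i=0: 2651   i=1: 1544   i=2: 4396   i=3: 2910
  i=4: 2631   i=5: 3159   i=6: 1592   i=7: 520
  i=8: 4946   i=9: 2500     …   i=27: 5284
  i=28: 1608
Match at i=28, j=71: x = 28·77 + 71 = 2227.

2227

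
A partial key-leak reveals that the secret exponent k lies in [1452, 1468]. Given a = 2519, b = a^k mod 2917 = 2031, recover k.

Compute 2519^1452 mod 2917 = 2141, then multiply by 2519 repeatedly:
  2519^1452=2141  2519^1453=2563  2519^1454=876  2519^1455=1392  2519^1456=214
  2519^1457=2338  2519^1458=2916  2519^1459=398  2519^1460=2031
Found 2031 at exponent 1460.

1460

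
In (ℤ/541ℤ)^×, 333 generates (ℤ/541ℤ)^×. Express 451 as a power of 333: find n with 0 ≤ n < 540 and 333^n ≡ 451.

285

Baby-step giant-step with m = ceil(sqrt(540)) = 24.
Baby table (333^j mod 541 for j=0..23):
  0:1  1:333  2:525  3:82  4:256  5:311  6:232  7:434
  8:75  9:89  10:423  11:199  12:265  13:62  14:88  15:90
  16:215  17:183  18:347  19:318  20:399  21:322  22:108  23:258
Giant step factor: 333^(-24) ≡ 237 (mod 541).
Scan 451·237^i mod 541 for i = 0, 1, …:
  i=0: 451   i=1: 310   i=2: 435   i=3: 305
  i=4: 332   i=5: 239   i=6: 379   i=7: 17
  i=8: 242   i=9: 8   i=10: 273   i=11: 322
Match at i=11, j=21: n = 11·24 + 21 = 285.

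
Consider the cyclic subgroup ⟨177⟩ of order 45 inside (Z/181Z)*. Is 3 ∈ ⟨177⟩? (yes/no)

3 ∈ ⟨177⟩ iff 3^45 ≡ 1 (mod 181), since |⟨177⟩| = 45.
3^45 mod 181 = 1.
Since 1 = 1, 3 lies in the subgroup.

yes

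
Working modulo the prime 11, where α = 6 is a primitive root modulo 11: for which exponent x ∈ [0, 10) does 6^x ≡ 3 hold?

2

Successive powers of 6 modulo 11:
  6^0=1  6^1=6  6^2=3
So 6^2 ≡ 3 (mod 11), giving x = 2.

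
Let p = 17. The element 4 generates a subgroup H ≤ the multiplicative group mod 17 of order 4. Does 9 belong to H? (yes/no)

no

⟨4⟩ has order 4; its elements mod 17 are {1, 4, 13, 16}.
9 is not in this set.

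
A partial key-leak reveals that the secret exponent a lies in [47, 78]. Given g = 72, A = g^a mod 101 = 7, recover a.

49

Compute 72^47 mod 101 = 40, then multiply by 72 repeatedly:
  72^47=40  72^48=52  72^49=7
Found 7 at exponent 49.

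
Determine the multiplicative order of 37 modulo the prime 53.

26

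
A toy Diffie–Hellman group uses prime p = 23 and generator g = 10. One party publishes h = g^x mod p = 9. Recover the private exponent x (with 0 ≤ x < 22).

18

Successive powers of 10 modulo 23:
  10^0=1  10^1=10  10^2=8  10^3=11  10^4=18  10^5=19
  10^6=6  10^7=14  10^8=2  10^9=20  10^10=16  10^11=22
  10^12=13  10^13=15  10^14=12  10^15=5  10^16=4  10^17=17
  10^18=9
So 10^18 ≡ 9 (mod 23), giving x = 18.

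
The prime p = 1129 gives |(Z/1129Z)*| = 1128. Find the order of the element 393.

141

The order of 393 must divide p − 1 = 1128 = 2^3 · 3 · 47.
Divisors: 1, 2, 3, 4, 6, 8, 12, 24, 47, 94, 141, 188, 282, 376, 564, 1128.
Check each in increasing order: 393^1 ≡ 393;  393^2 ≡ 905;  393^3 ≡ 30;  393^4 ≡ 500;  393^6 ≡ 900;  393^8 ≡ 491;  393^12 ≡ 507;  393^24 ≡ 766;  393^47 ≡ 387;  393^94 ≡ 741;  393^141 ≡ 1.
Smallest exponent giving 1 is 141.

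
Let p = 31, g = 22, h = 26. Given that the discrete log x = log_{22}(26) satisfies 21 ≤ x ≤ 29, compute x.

25

Compute 22^21 mod 31 = 23, then multiply by 22 repeatedly:
  22^21=23  22^22=10  22^23=3  22^24=4  22^25=26
Found 26 at exponent 25.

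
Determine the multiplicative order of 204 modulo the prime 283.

The order of 204 must divide p − 1 = 282 = 2 · 3 · 47.
Divisors: 1, 2, 3, 6, 47, 94, 141, 282.
Check each in increasing order: 204^1 ≡ 204;  204^2 ≡ 15;  204^3 ≡ 230;  204^6 ≡ 262;  204^47 ≡ 1.
Smallest exponent giving 1 is 47.

47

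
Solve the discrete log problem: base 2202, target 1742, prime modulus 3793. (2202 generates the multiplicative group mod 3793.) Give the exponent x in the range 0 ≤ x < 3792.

1689

Baby-step giant-step with m = ceil(sqrt(3792)) = 62.
Baby table (2202^j mod 3793 for j=0..61):
  0:1  1:2202  2:1350  3:2781  4:1860  5:3073  6:34  7:2801
  8:384  9:3522  10:2552  11:2071  12:1156  13:409  14:1677  15:2165
  16:3322  17:2140  18:1374  19:2527  20:123  21:1543  22:2951  23:693
  24:1200  25:2472  26:389  27:3153  28:1716  29:804  30:2870  31:602
  32:1847  33:998  34:1449  35:785  36:2755  37:1503  38:2110  39:3588
  40:3750  41:139  42:2638  43:1793  44:3466  45:616  46:2331  47:933
  48:2453  49:274  50:261  51:1979  52:3394  53:1378  54:3749  55:1730
  56:1288  57:2805  58:1606  59:1336  60:2297  61:1925
Giant step factor: 2202^(-62) ≡ 11 (mod 3793).
Scan 1742·11^i mod 3793 for i = 0, 1, …:
  i=0: 1742   i=1: 197   i=2: 2167   i=3: 1079
  i=4: 490   i=5: 1597   i=6: 2395   i=7: 3587
  i=8: 1527   i=9: 1625     …   i=26: 3645
  i=27: 2165
Match at i=27, j=15: x = 27·62 + 15 = 1689.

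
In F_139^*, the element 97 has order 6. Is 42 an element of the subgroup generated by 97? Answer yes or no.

42 ∈ ⟨97⟩ iff 42^6 ≡ 1 (mod 139), since |⟨97⟩| = 6.
42^6 mod 139 = 1.
Since 1 = 1, 42 lies in the subgroup.

yes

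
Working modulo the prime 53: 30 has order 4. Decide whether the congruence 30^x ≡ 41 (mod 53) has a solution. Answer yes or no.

no

⟨30⟩ has order 4; its elements mod 53 are {1, 23, 30, 52}.
41 is not in this set.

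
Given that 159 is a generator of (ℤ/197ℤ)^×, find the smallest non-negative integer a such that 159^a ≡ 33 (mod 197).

Baby-step giant-step with m = ceil(sqrt(196)) = 14.
Baby table (159^j mod 197 for j=0..13):
  0:1  1:159  2:65  3:91  4:88  5:5  6:7  7:128
  8:61  9:46  10:25  11:35  12:49  13:108
Giant step factor: 159^(-14) ≡ 6 (mod 197).
Scan 33·6^i mod 197 for i = 0, 1, …:
  i=0: 33   i=1: 1
Match at i=1, j=0: a = 1·14 + 0 = 14.

14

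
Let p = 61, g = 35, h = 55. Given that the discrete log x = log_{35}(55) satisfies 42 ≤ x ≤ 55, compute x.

Compute 35^42 mod 61 = 52, then multiply by 35 repeatedly:
  35^42=52  35^43=51  35^44=16  35^45=11  35^46=19
  35^47=55
Found 55 at exponent 47.

47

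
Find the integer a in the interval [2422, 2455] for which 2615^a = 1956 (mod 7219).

Compute 2615^2422 mod 7219 = 4731, then multiply by 2615 repeatedly:
  2615^2422=4731  2615^2423=5418  2615^2424=4392  2615^2425=6870  2615^2426=4178
  2615^2427=3123  2615^2428=1956
Found 1956 at exponent 2428.

2428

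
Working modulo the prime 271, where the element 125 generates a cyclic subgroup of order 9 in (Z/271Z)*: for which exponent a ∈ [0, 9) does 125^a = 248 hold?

Successive powers of 125 modulo 271:
  125^0=1  125^1=125  125^2=178  125^3=28  125^4=248
So 125^4 ≡ 248 (mod 271), giving a = 4.

4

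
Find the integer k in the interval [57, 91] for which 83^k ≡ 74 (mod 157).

79

Compute 83^57 mod 157 = 155, then multiply by 83 repeatedly:
  83^57=155  83^58=148  83^59=38  83^60=14  83^61=63
  83^62=48  83^63=59  83^64=30  83^65=135  83^66=58
  83^67=104  83^68=154  83^69=65  83^70=57  83^71=21
  83^72=16  83^73=72  83^74=10  83^75=45  83^76=124
  83^77=87  83^78=156  83^79=74
Found 74 at exponent 79.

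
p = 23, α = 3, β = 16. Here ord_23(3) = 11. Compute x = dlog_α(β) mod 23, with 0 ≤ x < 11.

6

Successive powers of 3 modulo 23:
  3^0=1  3^1=3  3^2=9  3^3=4  3^4=12  3^5=13
  3^6=16
So 3^6 ≡ 16 (mod 23), giving x = 6.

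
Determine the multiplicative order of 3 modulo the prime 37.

18

The order of 3 must divide p − 1 = 36 = 2^2 · 3^2.
Divisors: 1, 2, 3, 4, 6, 9, 12, 18, 36.
Check each in increasing order: 3^1 ≡ 3;  3^2 ≡ 9;  3^3 ≡ 27;  3^4 ≡ 7;  3^6 ≡ 26;  3^9 ≡ 36;  3^12 ≡ 10;  3^18 ≡ 1.
Smallest exponent giving 1 is 18.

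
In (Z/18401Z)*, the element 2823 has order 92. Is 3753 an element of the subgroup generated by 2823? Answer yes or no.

3753 ∈ ⟨2823⟩ iff 3753^92 ≡ 1 (mod 18401), since |⟨2823⟩| = 92.
3753^92 mod 18401 = 15569.
Since 15569 ≠ 1, 3753 does not lie in the subgroup.

no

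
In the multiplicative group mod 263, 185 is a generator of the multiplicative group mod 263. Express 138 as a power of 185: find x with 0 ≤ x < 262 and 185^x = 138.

Baby-step giant-step with m = ceil(sqrt(262)) = 17.
Baby table (185^j mod 263 for j=0..16):
  0:1  1:185  2:35  3:163  4:173  5:182  6:6  7:58
  8:210  9:189  10:249  11:40  12:36  13:85  14:208  15:82
  16:179
Giant step factor: 185^(-17) ≡ 80 (mod 263).
Scan 138·80^i mod 263 for i = 0, 1, …:
  i=0: 138   i=1: 257   i=2: 46   i=3: 261
  i=4: 103   i=5: 87   i=6: 122   i=7: 29
  i=8: 216   i=9: 185
Match at i=9, j=1: x = 9·17 + 1 = 154.

154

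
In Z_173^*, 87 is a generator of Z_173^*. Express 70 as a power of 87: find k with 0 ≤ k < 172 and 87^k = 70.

Baby-step giant-step with m = ceil(sqrt(172)) = 14.
Baby table (87^j mod 173 for j=0..13):
  0:1  1:87  2:130  3:65  4:119  5:146  6:73  7:123
  8:148  9:74  10:37  11:105  12:139  13:156
Giant step factor: 87^(-14) ≡ 122 (mod 173).
Scan 70·122^i mod 173 for i = 0, 1, …:
  i=0: 70   i=1: 63   i=2: 74
Match at i=2, j=9: k = 2·14 + 9 = 37.

37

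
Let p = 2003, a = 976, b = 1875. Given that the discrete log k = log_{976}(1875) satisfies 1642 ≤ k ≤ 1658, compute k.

1652

Compute 976^1642 mod 2003 = 982, then multiply by 976 repeatedly:
  976^1642=982  976^1643=998  976^1644=590  976^1645=979  976^1646=73
  976^1647=1143  976^1648=1900  976^1649=1625  976^1650=1627  976^1651=1576
  976^1652=1875
Found 1875 at exponent 1652.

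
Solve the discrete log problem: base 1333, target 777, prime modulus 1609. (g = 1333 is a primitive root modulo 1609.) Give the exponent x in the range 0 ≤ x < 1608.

Baby-step giant-step with m = ceil(sqrt(1608)) = 41.
Baby table (1333^j mod 1609 for j=0..40):
  0:1  1:1333  2:553  3:227  4:99  5:29  6:41  7:1556
  8:147  9:1262  10:841  11:1189  12:72  13:1045  14:1200  15:254
  16:692  17:479  18:1343  19:1011  20:930  21:760  22:1019  23:331
  24:357  25:1226  26:1123  27:589  28:1554  29:699  30:156  31:387
  32:991  33:14  34:963  35:1306  36:1569  37:1386  38:406  39:574
  40:867
Giant step factor: 1333^(-41) ≡ 1566 (mod 1609).
Scan 777·1566^i mod 1609 for i = 0, 1, …:
  i=0: 777   i=1: 378   i=2: 1445   i=3: 616
  i=4: 865   i=5: 1421   i=6: 39   i=7: 1541
  i=8: 1315   i=9: 1379     …   i=32: 718
  i=33: 1306
Match at i=33, j=35: x = 33·41 + 35 = 1388.

1388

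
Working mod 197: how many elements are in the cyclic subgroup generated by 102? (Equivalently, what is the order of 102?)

196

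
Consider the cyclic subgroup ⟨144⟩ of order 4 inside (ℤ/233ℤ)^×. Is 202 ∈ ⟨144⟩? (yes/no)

no

⟨144⟩ has order 4; its elements mod 233 are {1, 89, 144, 232}.
202 is not in this set.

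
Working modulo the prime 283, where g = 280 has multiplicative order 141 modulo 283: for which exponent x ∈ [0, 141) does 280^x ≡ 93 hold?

35

Baby-step giant-step with m = ceil(sqrt(141)) = 12.
Baby table (280^j mod 283 for j=0..11):
  0:1  1:280  2:9  3:256  4:81  5:40  6:163  7:77
  8:52  9:127  10:185  11:11
Giant step factor: 280^(-12) ≡ 60 (mod 283).
Scan 93·60^i mod 283 for i = 0, 1, …:
  i=0: 93   i=1: 203   i=2: 11
Match at i=2, j=11: x = 2·12 + 11 = 35.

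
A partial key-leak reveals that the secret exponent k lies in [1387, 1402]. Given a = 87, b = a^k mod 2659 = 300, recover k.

Compute 87^1387 mod 2659 = 1861, then multiply by 87 repeatedly:
  87^1387=1861  87^1388=2367  87^1389=1186  87^1390=2140  87^1391=50
  87^1392=1691  87^1393=872  87^1394=1412  87^1395=530  87^1396=907
  87^1397=1798  87^1398=2204  87^1399=300
Found 300 at exponent 1399.

1399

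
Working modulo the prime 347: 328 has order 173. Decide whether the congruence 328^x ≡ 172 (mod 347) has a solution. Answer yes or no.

yes

172 ∈ ⟨328⟩ iff 172^173 ≡ 1 (mod 347), since |⟨328⟩| = 173.
172^173 mod 347 = 1.
Since 1 = 1, 172 lies in the subgroup.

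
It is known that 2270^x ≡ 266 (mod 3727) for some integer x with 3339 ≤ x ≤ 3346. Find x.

3340

Compute 2270^3339 mod 3727 = 890, then multiply by 2270 repeatedly:
  2270^3339=890  2270^3340=266
Found 266 at exponent 3340.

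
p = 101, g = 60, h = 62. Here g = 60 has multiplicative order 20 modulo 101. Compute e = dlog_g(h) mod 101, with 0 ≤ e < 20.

3

Successive powers of 60 modulo 101:
  60^0=1  60^1=60  60^2=65  60^3=62
So 60^3 ≡ 62 (mod 101), giving e = 3.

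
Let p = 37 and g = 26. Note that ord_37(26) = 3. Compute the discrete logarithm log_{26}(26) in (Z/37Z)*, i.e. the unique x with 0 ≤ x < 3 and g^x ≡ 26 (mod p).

1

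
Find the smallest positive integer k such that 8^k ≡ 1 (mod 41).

20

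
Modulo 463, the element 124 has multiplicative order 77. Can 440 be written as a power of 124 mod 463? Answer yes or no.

yes

440 ∈ ⟨124⟩ iff 440^77 ≡ 1 (mod 463), since |⟨124⟩| = 77.
440^77 mod 463 = 1.
Since 1 = 1, 440 lies in the subgroup.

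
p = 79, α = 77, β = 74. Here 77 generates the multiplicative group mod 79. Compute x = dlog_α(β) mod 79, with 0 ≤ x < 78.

35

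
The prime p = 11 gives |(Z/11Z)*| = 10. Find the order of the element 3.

The order of 3 must divide p − 1 = 10 = 2 · 5.
Divisors: 1, 2, 5, 10.
Check each in increasing order: 3^1 ≡ 3;  3^2 ≡ 9;  3^5 ≡ 1.
Smallest exponent giving 1 is 5.

5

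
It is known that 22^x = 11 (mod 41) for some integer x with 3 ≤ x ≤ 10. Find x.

7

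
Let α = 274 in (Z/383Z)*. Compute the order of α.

191

The order of 274 must divide p − 1 = 382 = 2 · 191.
Divisors: 1, 2, 191, 382.
Check each in increasing order: 274^1 ≡ 274;  274^2 ≡ 8;  274^191 ≡ 1.
Smallest exponent giving 1 is 191.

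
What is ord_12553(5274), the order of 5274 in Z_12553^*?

The order of 5274 must divide p − 1 = 12552 = 2^3 · 3 · 523.
Divisors: 1, 2, 3, 4, 6, 8, 12, 24, 523, 1046, 1569, 2092, 3138, 4184, 6276, 12552.
Check each in increasing order: 5274^1 ≡ 5274;  5274^2 ≡ 10181;  5274^3 ≡ 5413;  5274^4 ≡ 2640;  5274^6 ≡ 1867;  5274^8 ≡ 2685;  5274^12 ≡ 8508;  5274^24 ≡ 5466;  5274^523 ≡ 12552;  5274^1046 ≡ 1.
Smallest exponent giving 1 is 1046.

1046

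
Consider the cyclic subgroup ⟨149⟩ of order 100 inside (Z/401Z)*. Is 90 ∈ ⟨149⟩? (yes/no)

90 ∈ ⟨149⟩ iff 90^100 ≡ 1 (mod 401), since |⟨149⟩| = 100.
90^100 mod 401 = 1.
Since 1 = 1, 90 lies in the subgroup.

yes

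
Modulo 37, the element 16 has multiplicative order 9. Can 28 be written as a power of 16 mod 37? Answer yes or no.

⟨16⟩ has order 9; its elements mod 37 are {1, 7, 9, 10, 12, 16, 26, 33, 34}.
28 is not in this set.

no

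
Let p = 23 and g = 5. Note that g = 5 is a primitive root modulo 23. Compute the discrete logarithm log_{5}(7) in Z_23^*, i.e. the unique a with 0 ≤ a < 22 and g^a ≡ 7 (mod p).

Successive powers of 5 modulo 23:
  5^0=1  5^1=5  5^2=2  5^3=10  5^4=4  5^5=20
  5^6=8  5^7=17  5^8=16  5^9=11  5^10=9  5^11=22
  5^12=18  5^13=21  5^14=13  5^15=19  5^16=3  5^17=15
  5^18=6  5^19=7
So 5^19 ≡ 7 (mod 23), giving a = 19.

19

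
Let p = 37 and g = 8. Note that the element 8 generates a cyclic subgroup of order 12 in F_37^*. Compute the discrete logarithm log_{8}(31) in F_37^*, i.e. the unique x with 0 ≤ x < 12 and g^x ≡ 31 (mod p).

Successive powers of 8 modulo 37:
  8^0=1  8^1=8  8^2=27  8^3=31
So 8^3 ≡ 31 (mod 37), giving x = 3.

3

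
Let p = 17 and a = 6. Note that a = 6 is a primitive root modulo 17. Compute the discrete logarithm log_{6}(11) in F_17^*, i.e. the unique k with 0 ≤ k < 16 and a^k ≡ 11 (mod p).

9

Successive powers of 6 modulo 17:
  6^0=1  6^1=6  6^2=2  6^3=12  6^4=4  6^5=7
  6^6=8  6^7=14  6^8=16  6^9=11
So 6^9 ≡ 11 (mod 17), giving k = 9.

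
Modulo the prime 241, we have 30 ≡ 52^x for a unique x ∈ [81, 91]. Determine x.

90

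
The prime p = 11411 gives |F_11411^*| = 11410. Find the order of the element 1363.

The order of 1363 must divide p − 1 = 11410 = 2 · 5 · 7 · 163.
Divisors: 1, 2, 5, 7, 10, 14, 35, 70, 163, 326, 815, 1141, 1630, 2282, 5705, 11410.
Check each in increasing order: 1363^1 ≡ 1363;  1363^2 ≡ 9187;  1363^5 ≡ 7677;  1363^7 ≡ 8619;  1363^10 ≡ 9925;  1363^14 ≡ 1551;  1363^35 ≡ 8142;  1363^70 ≡ 5665;  1363^163 ≡ 644;  1363^326 ≡ 3940;  1363^815 ≡ 9889;  1363^1141 ≡ 5506;  1363^1630 ≡ 51;  1363^2282 ≡ 8420;  1363^5705 ≡ 1.
Smallest exponent giving 1 is 5705.

5705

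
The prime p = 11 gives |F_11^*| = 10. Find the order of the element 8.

The order of 8 must divide p − 1 = 10 = 2 · 5.
Divisors: 1, 2, 5, 10.
Check each in increasing order: 8^1 ≡ 8;  8^2 ≡ 9;  8^5 ≡ 10;  8^10 ≡ 1.
Smallest exponent giving 1 is 10.

10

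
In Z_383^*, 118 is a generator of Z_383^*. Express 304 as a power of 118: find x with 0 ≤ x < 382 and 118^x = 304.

64

Baby-step giant-step with m = ceil(sqrt(382)) = 20.
Baby table (118^j mod 383 for j=0..19):
  0:1  1:118  2:136  3:345  4:112  5:194  6:295  7:340
  8:288  9:280  10:102  11:163  12:84  13:337  14:317  15:255
  16:216  17:210  18:268  19:218
Giant step factor: 118^(-20) ≡ 152 (mod 383).
Scan 304·152^i mod 383 for i = 0, 1, …:
  i=0: 304   i=1: 248   i=2: 162   i=3: 112
Match at i=3, j=4: x = 3·20 + 4 = 64.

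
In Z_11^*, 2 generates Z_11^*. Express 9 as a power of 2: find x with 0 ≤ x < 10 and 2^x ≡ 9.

Successive powers of 2 modulo 11:
  2^0=1  2^1=2  2^2=4  2^3=8  2^4=5  2^5=10
  2^6=9
So 2^6 ≡ 9 (mod 11), giving x = 6.

6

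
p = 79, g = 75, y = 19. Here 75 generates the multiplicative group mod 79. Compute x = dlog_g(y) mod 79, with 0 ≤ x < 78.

4

Successive powers of 75 modulo 79:
  75^0=1  75^1=75  75^2=16  75^3=15  75^4=19
So 75^4 ≡ 19 (mod 79), giving x = 4.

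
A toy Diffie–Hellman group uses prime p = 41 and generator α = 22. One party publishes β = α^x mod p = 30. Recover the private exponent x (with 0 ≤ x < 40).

Successive powers of 22 modulo 41:
  22^0=1  22^1=22  22^2=33  22^3=29  22^4=23  22^5=14
  22^6=21  22^7=11  22^8=37  22^9=35  22^10=32  22^11=7
  22^12=31  22^13=26  22^14=39  22^15=38  22^16=16  22^17=24
  22^18=36  22^19=13  22^20=40  22^21=19  22^22=8  22^23=12
  22^24=18  22^25=27  22^26=20  22^27=30
So 22^27 ≡ 30 (mod 41), giving x = 27.

27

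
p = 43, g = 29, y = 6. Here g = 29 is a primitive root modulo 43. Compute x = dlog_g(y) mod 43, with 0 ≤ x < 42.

14

Successive powers of 29 modulo 43:
  29^0=1  29^1=29  29^2=24  29^3=8  29^4=17  29^5=20
  29^6=21  29^7=7  29^8=31  29^9=39  29^10=13  29^11=33
  29^12=11  29^13=18  29^14=6
So 29^14 ≡ 6 (mod 43), giving x = 14.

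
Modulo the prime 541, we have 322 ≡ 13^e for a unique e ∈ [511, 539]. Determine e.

519

Compute 13^511 mod 541 = 346, then multiply by 13 repeatedly:
  13^511=346  13^512=170  13^513=46  13^514=57  13^515=200
  13^516=436  13^517=258  13^518=108  13^519=322
Found 322 at exponent 519.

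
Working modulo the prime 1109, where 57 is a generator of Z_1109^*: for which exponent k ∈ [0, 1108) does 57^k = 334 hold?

91

Baby-step giant-step with m = ceil(sqrt(1108)) = 34.
Baby table (57^j mod 1109 for j=0..33):
  0:1  1:57  2:1031  3:1099  4:539  5:780  6:100  7:155
  8:1072  9:109  10:668  11:370  12:19  13:1083  14:736  15:919
  16:260  17:403  18:791  19:727  20:406  21:962  22:493  23:376
  24:361  25:615  26:676  27:826  28:504  29:1003  30:612  31:505
  32:1060  33:534
Giant step factor: 57^(-34) ≡ 876 (mod 1109).
Scan 334·876^i mod 1109 for i = 0, 1, …:
  i=0: 334   i=1: 917   i=2: 376
Match at i=2, j=23: k = 2·34 + 23 = 91.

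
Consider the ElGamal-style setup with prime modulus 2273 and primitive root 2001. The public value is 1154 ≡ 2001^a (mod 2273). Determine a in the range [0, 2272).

546

Baby-step giant-step with m = ceil(sqrt(2272)) = 48.
Baby table (2001^j mod 2273 for j=0..47):
  0:1  1:2001  2:1248  3:1494  4:499  5:652  6:2223  7:2235
  8:1244  9:309  10:53  11:1495  12:227  13:1900  14:1444  15:461
  16:1896  17:259  18:15  19:466  20:536  21:1953  22:666  23:688
  24:1523  25:1703  26:476  27:89  28:795  29:1968  30:1132  31:1224
  32:1203  33:96  34:1164  35:1612  36:225  37:171  38:1221  39:2019
  40:898  41:1228  42:115  43:542  44:321  45:1335  46:560  47:2244
Giant step factor: 2001^(-48) ≡ 825 (mod 2273).
Scan 1154·825^i mod 2273 for i = 0, 1, …:
  i=0: 1154   i=1: 1936   i=2: 1554   i=3: 78
  i=4: 706   i=5: 562   i=6: 2231   i=7: 1718
  i=8: 1271   i=9: 722   i=10: 124   i=11: 15
Match at i=11, j=18: a = 11·48 + 18 = 546.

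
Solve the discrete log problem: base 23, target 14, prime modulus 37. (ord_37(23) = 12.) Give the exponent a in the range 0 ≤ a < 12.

7

Successive powers of 23 modulo 37:
  23^0=1  23^1=23  23^2=11  23^3=31  23^4=10  23^5=8
  23^6=36  23^7=14
So 23^7 ≡ 14 (mod 37), giving a = 7.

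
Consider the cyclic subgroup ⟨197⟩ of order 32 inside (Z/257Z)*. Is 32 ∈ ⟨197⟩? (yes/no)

yes

32 ∈ ⟨197⟩ iff 32^32 ≡ 1 (mod 257), since |⟨197⟩| = 32.
32^32 mod 257 = 1.
Since 1 = 1, 32 lies in the subgroup.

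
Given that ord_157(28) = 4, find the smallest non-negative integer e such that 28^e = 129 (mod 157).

3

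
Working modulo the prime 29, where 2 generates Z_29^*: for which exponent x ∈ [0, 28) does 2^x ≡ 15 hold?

27

Successive powers of 2 modulo 29:
  2^0=1  2^1=2  2^2=4  2^3=8  2^4=16  2^5=3
  2^6=6  2^7=12  2^8=24  2^9=19  2^10=9  2^11=18
  2^12=7  2^13=14  2^14=28  2^15=27  2^16=25  2^17=21
  2^18=13  2^19=26  2^20=23  2^21=17  2^22=5  2^23=10
  2^24=20  2^25=11  2^26=22  2^27=15
So 2^27 ≡ 15 (mod 29), giving x = 27.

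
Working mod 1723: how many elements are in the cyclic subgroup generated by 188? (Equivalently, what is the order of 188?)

861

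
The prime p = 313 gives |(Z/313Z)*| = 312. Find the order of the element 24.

The order of 24 must divide p − 1 = 312 = 2^3 · 3 · 13.
Divisors: 1, 2, 3, 4, 6, 8, 12, 13, 24, 26, 39, 52, 78, 104, 156, 312.
Check each in increasing order: 24^1 ≡ 24;  24^2 ≡ 263;  24^3 ≡ 52;  24^4 ≡ 309;  24^6 ≡ 200;  24^8 ≡ 16;  24^12 ≡ 249;  24^13 ≡ 29;  24^24 ≡ 27;  24^26 ≡ 215;  24^39 ≡ 288;  24^52 ≡ 214;  24^78 ≡ 312;  24^104 ≡ 98;  24^156 ≡ 1.
Smallest exponent giving 1 is 156.

156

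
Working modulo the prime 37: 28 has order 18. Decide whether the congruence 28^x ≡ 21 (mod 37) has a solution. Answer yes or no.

21 ∈ ⟨28⟩ iff 21^18 ≡ 1 (mod 37), since |⟨28⟩| = 18.
21^18 mod 37 = 1.
Since 1 = 1, 21 lies in the subgroup.

yes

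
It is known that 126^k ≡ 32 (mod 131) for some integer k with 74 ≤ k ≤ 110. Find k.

Compute 126^74 mod 131 = 46, then multiply by 126 repeatedly:
  126^74=46  126^75=32
Found 32 at exponent 75.

75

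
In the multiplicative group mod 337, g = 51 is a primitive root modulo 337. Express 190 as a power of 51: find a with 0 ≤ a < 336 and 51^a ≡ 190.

250

Baby-step giant-step with m = ceil(sqrt(336)) = 19.
Baby table (51^j mod 337 for j=0..18):
  0:1  1:51  2:242  3:210  4:263  5:270  6:290  7:299
  8:84  9:240  10:108  11:116  12:187  13:101  14:96  15:178
  16:316  17:277  18:310
Giant step factor: 51^(-19) ≡ 244 (mod 337).
Scan 190·244^i mod 337 for i = 0, 1, …:
  i=0: 190   i=1: 191   i=2: 98   i=3: 322
  i=4: 47   i=5: 10   i=6: 81   i=7: 218
  i=8: 283   i=9: 304   i=10: 36   i=11: 22
  i=12: 313   i=13: 210
Match at i=13, j=3: a = 13·19 + 3 = 250.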